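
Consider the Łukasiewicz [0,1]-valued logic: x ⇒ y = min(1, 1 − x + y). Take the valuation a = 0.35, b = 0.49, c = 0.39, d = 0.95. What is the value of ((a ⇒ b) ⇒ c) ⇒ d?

1.00

a ⇒ b = min(1, 1 − 0.35 + 0.49) = min(1, 1.14) = 1.00
(a ⇒ b) ⇒ c = min(1, 1 − 1.00 + 0.39) = min(1, 0.39) = 0.39
((a ⇒ b) ⇒ c) ⇒ d = min(1, 1 − 0.39 + 0.95) = min(1, 1.56) = 1.00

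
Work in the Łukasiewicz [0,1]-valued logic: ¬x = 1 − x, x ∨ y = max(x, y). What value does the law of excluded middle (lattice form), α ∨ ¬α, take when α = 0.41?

0.59

¬α = 1 − 0.41 = 0.59
α ∨ ¬α = max(0.41, 0.59) = 0.59
(The value 0.59 < 1 shows this instance is not satisfied; not a Ł∞-tautology — its value is max(a, 1−a).)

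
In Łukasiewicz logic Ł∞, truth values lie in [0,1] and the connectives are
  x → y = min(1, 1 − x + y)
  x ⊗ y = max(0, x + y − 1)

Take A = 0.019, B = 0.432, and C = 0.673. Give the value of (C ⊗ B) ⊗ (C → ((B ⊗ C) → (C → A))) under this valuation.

C ⊗ B = max(0, 0.673 + 0.432 − 1) = max(0, 0.105) = 0.105
B ⊗ C = max(0, 0.432 + 0.673 − 1) = max(0, 0.105) = 0.105
C → A = min(1, 1 − 0.673 + 0.019) = min(1, 0.346) = 0.346
(B ⊗ C) → (C → A) = min(1, 1 − 0.105 + 0.346) = min(1, 1.241) = 1.000
C → ((B ⊗ C) → (C → A)) = min(1, 1 − 0.673 + 1.000) = min(1, 1.327) = 1.000
(C ⊗ B) ⊗ (C → ((B ⊗ C) → (C → A))) = max(0, 0.105 + 1.000 − 1) = max(0, 0.105) = 0.105

0.105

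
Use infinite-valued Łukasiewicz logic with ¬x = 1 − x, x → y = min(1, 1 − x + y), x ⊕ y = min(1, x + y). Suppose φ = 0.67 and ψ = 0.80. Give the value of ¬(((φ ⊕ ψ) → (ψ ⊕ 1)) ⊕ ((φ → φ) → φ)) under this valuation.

0.00

φ ⊕ ψ = min(1, 0.67 + 0.80) = min(1, 1.47) = 1.00
ψ ⊕ 1 = min(1, 0.80 + 1.00) = min(1, 1.80) = 1.00
(φ ⊕ ψ) → (ψ ⊕ 1) = min(1, 1 − 1.00 + 1.00) = min(1, 1.00) = 1.00
φ → φ = min(1, 1 − 0.67 + 0.67) = min(1, 1.00) = 1.00
(φ → φ) → φ = min(1, 1 − 1.00 + 0.67) = min(1, 0.67) = 0.67
((φ ⊕ ψ) → (ψ ⊕ 1)) ⊕ ((φ → φ) → φ) = min(1, 1.00 + 0.67) = min(1, 1.67) = 1.00
¬(((φ ⊕ ψ) → (ψ ⊕ 1)) ⊕ ((φ → φ) → φ)) = 1 − 1.00 = 0.00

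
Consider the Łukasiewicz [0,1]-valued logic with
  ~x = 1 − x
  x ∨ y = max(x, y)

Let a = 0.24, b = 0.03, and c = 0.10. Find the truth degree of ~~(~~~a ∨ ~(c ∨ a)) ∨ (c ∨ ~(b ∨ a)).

0.76

~a = 1 − 0.24 = 0.76
~~a = 1 − 0.76 = 0.24
~~~a = 1 − 0.24 = 0.76
c ∨ a = max(0.10, 0.24) = 0.24
~(c ∨ a) = 1 − 0.24 = 0.76
~~~a ∨ ~(c ∨ a) = max(0.76, 0.76) = 0.76
~(~~~a ∨ ~(c ∨ a)) = 1 − 0.76 = 0.24
~~(~~~a ∨ ~(c ∨ a)) = 1 − 0.24 = 0.76
b ∨ a = max(0.03, 0.24) = 0.24
~(b ∨ a) = 1 − 0.24 = 0.76
c ∨ ~(b ∨ a) = max(0.10, 0.76) = 0.76
~~(~~~a ∨ ~(c ∨ a)) ∨ (c ∨ ~(b ∨ a)) = max(0.76, 0.76) = 0.76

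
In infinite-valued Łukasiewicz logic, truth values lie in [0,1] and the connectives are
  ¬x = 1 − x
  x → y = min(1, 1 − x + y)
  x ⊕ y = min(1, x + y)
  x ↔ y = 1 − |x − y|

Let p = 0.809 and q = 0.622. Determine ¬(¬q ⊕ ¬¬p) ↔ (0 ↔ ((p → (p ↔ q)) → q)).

¬q = 1 − 0.622 = 0.378
¬p = 1 − 0.809 = 0.191
¬¬p = 1 − 0.191 = 0.809
¬q ⊕ ¬¬p = min(1, 0.378 + 0.809) = min(1, 1.187) = 1.000
¬(¬q ⊕ ¬¬p) = 1 − 1.000 = 0.000
p ↔ q = 1 − |0.809 − 0.622| = 1 − 0.187 = 0.813
p → (p ↔ q) = min(1, 1 − 0.809 + 0.813) = min(1, 1.004) = 1.000
(p → (p ↔ q)) → q = min(1, 1 − 1.000 + 0.622) = min(1, 0.622) = 0.622
0 ↔ ((p → (p ↔ q)) → q) = 1 − |0.000 − 0.622| = 1 − 0.622 = 0.378
¬(¬q ⊕ ¬¬p) ↔ (0 ↔ ((p → (p ↔ q)) → q)) = 1 − |0.000 − 0.378| = 1 − 0.378 = 0.622

0.622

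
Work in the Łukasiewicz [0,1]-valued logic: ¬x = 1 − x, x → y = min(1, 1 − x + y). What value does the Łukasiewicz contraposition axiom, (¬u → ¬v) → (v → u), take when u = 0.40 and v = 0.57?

¬u = 1 − 0.40 = 0.60
¬v = 1 − 0.57 = 0.43
¬u → ¬v = min(1, 1 − 0.60 + 0.43) = min(1, 0.83) = 0.83
v → u = min(1, 1 − 0.57 + 0.40) = min(1, 0.83) = 0.83
(¬u → ¬v) → (v → u) = min(1, 1 − 0.83 + 0.83) = min(1, 1.00) = 1.00
(As expected: an axiom of Ł∞, always 1.)

1.00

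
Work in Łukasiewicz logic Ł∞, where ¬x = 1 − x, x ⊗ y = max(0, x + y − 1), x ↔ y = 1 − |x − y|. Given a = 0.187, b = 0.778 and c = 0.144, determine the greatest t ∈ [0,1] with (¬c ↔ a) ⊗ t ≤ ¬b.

0.891

¬c = 1 − 0.144 = 0.856
¬c ↔ a = 1 − |0.856 − 0.187| = 1 − 0.669 = 0.331
So the left factor is ¬c ↔ a = 0.331.
¬b = 1 − 0.778 = 0.222
So the right-hand bound is ¬b = 0.222.
The residuum of the Łukasiewicz t-norm gives the supremum: min(1, 1 − 0.331 + 0.222).
1 − 0.331 + 0.222 = 0.891, so t = min(1, 0.891) = 0.891.
Check: 0.331 ⊗ 0.891 = max(0, 0.222) = 0.222 ≤ 0.222.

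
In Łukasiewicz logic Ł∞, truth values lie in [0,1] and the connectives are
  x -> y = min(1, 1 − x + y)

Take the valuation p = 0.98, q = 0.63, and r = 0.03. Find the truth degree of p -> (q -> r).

0.42

q -> r = min(1, 1 − 0.63 + 0.03) = min(1, 0.40) = 0.40
p -> (q -> r) = min(1, 1 − 0.98 + 0.40) = min(1, 0.42) = 0.42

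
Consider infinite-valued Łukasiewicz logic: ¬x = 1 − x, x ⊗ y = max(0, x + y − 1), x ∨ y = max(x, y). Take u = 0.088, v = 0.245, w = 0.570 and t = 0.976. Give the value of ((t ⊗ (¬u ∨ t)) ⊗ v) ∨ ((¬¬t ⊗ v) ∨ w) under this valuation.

¬u = 1 − 0.088 = 0.912
¬u ∨ t = max(0.912, 0.976) = 0.976
t ⊗ (¬u ∨ t) = max(0, 0.976 + 0.976 − 1) = max(0, 0.952) = 0.952
(t ⊗ (¬u ∨ t)) ⊗ v = max(0, 0.952 + 0.245 − 1) = max(0, 0.197) = 0.197
¬t = 1 − 0.976 = 0.024
¬¬t = 1 − 0.024 = 0.976
¬¬t ⊗ v = max(0, 0.976 + 0.245 − 1) = max(0, 0.221) = 0.221
(¬¬t ⊗ v) ∨ w = max(0.221, 0.570) = 0.570
((t ⊗ (¬u ∨ t)) ⊗ v) ∨ ((¬¬t ⊗ v) ∨ w) = max(0.197, 0.570) = 0.570

0.570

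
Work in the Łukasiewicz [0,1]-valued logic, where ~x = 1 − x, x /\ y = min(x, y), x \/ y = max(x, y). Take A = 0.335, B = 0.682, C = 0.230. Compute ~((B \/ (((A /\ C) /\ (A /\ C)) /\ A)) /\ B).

A /\ C = min(0.335, 0.230) = 0.230
(A /\ C) /\ (A /\ C) = min(0.230, 0.230) = 0.230
((A /\ C) /\ (A /\ C)) /\ A = min(0.230, 0.335) = 0.230
B \/ (((A /\ C) /\ (A /\ C)) /\ A) = max(0.682, 0.230) = 0.682
(B \/ (((A /\ C) /\ (A /\ C)) /\ A)) /\ B = min(0.682, 0.682) = 0.682
~((B \/ (((A /\ C) /\ (A /\ C)) /\ A)) /\ B) = 1 − 0.682 = 0.318

0.318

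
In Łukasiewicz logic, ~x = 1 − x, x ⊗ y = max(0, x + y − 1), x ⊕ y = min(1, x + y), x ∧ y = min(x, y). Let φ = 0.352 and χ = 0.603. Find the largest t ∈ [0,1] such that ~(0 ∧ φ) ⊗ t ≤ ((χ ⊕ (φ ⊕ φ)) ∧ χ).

0 ∧ φ = min(0.000, 0.352) = 0.000
~(0 ∧ φ) = 1 − 0.000 = 1.000
So the left factor is ~(0 ∧ φ) = 1.000.
φ ⊕ φ = min(1, 0.352 + 0.352) = min(1, 0.704) = 0.704
χ ⊕ (φ ⊕ φ) = min(1, 0.603 + 0.704) = min(1, 1.307) = 1.000
(χ ⊕ (φ ⊕ φ)) ∧ χ = min(1.000, 0.603) = 0.603
So the right-hand bound is (χ ⊕ (φ ⊕ φ)) ∧ χ = 0.603.
The residuum of the Łukasiewicz t-norm gives the supremum: min(1, 1 − 1.000 + 0.603).
1 − 1.000 + 0.603 = 0.603, so t = min(1, 0.603) = 0.603.
Check: 1.000 ⊗ 0.603 = max(0, 0.603) = 0.603 ≤ 0.603.

0.603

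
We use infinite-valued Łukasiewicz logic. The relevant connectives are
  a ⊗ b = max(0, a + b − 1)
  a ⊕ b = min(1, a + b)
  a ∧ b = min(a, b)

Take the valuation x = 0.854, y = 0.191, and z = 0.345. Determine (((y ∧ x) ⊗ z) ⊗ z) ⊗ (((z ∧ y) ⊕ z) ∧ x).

0.000

y ∧ x = min(0.191, 0.854) = 0.191
(y ∧ x) ⊗ z = max(0, 0.191 + 0.345 − 1) = max(0, -0.464) = 0.000
((y ∧ x) ⊗ z) ⊗ z = max(0, 0.000 + 0.345 − 1) = max(0, -0.655) = 0.000
z ∧ y = min(0.345, 0.191) = 0.191
(z ∧ y) ⊕ z = min(1, 0.191 + 0.345) = min(1, 0.536) = 0.536
((z ∧ y) ⊕ z) ∧ x = min(0.536, 0.854) = 0.536
(((y ∧ x) ⊗ z) ⊗ z) ⊗ (((z ∧ y) ⊕ z) ∧ x) = max(0, 0.000 + 0.536 − 1) = max(0, -0.464) = 0.000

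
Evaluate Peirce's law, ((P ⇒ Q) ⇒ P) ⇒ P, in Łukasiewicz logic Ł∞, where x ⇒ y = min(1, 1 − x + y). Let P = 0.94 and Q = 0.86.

P ⇒ Q = min(1, 1 − 0.94 + 0.86) = min(1, 0.92) = 0.92
(P ⇒ Q) ⇒ P = min(1, 1 − 0.92 + 0.94) = min(1, 1.02) = 1.00
((P ⇒ Q) ⇒ P) ⇒ P = min(1, 1 − 1.00 + 0.94) = min(1, 0.94) = 0.94
(The value 0.94 < 1 shows this instance is not satisfied; not a Ł∞-tautology in general.)

0.94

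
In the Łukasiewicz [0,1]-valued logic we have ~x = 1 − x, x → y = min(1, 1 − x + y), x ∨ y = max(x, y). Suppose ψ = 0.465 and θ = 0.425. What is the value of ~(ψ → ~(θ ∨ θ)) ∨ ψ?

0.465

θ ∨ θ = max(0.425, 0.425) = 0.425
~(θ ∨ θ) = 1 − 0.425 = 0.575
ψ → ~(θ ∨ θ) = min(1, 1 − 0.465 + 0.575) = min(1, 1.110) = 1.000
~(ψ → ~(θ ∨ θ)) = 1 − 1.000 = 0.000
~(ψ → ~(θ ∨ θ)) ∨ ψ = max(0.000, 0.465) = 0.465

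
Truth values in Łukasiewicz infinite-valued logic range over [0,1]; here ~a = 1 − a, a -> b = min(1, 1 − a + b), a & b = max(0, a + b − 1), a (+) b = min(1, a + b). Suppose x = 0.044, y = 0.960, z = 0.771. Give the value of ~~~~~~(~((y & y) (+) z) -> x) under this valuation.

1.000

y & y = max(0, 0.960 + 0.960 − 1) = max(0, 0.920) = 0.920
(y & y) (+) z = min(1, 0.920 + 0.771) = min(1, 1.691) = 1.000
~((y & y) (+) z) = 1 − 1.000 = 0.000
~((y & y) (+) z) -> x = min(1, 1 − 0.000 + 0.044) = min(1, 1.044) = 1.000
~(~((y & y) (+) z) -> x) = 1 − 1.000 = 0.000
~~(~((y & y) (+) z) -> x) = 1 − 0.000 = 1.000
~~~(~((y & y) (+) z) -> x) = 1 − 1.000 = 0.000
~~~~(~((y & y) (+) z) -> x) = 1 − 0.000 = 1.000
~~~~~(~((y & y) (+) z) -> x) = 1 − 1.000 = 0.000
~~~~~~(~((y & y) (+) z) -> x) = 1 − 0.000 = 1.000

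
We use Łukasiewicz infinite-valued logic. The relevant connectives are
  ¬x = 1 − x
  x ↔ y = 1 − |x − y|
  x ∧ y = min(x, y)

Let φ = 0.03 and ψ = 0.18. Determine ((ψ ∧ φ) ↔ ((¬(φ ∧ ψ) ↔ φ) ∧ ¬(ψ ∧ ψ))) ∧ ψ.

ψ ∧ φ = min(0.18, 0.03) = 0.03
φ ∧ ψ = min(0.03, 0.18) = 0.03
¬(φ ∧ ψ) = 1 − 0.03 = 0.97
¬(φ ∧ ψ) ↔ φ = 1 − |0.97 − 0.03| = 1 − 0.94 = 0.06
ψ ∧ ψ = min(0.18, 0.18) = 0.18
¬(ψ ∧ ψ) = 1 − 0.18 = 0.82
(¬(φ ∧ ψ) ↔ φ) ∧ ¬(ψ ∧ ψ) = min(0.06, 0.82) = 0.06
(ψ ∧ φ) ↔ ((¬(φ ∧ ψ) ↔ φ) ∧ ¬(ψ ∧ ψ)) = 1 − |0.03 − 0.06| = 1 − 0.03 = 0.97
((ψ ∧ φ) ↔ ((¬(φ ∧ ψ) ↔ φ) ∧ ¬(ψ ∧ ψ))) ∧ ψ = min(0.97, 0.18) = 0.18

0.18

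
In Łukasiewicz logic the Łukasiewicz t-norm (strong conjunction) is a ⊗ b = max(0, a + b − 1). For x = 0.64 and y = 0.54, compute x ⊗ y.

x ⊗ y = max(0, 0.64 + 0.54 − 1) = max(0, 0.18) = 0.18
For comparison, the Gödel (minimum) t-norm min(a, b) would give 0.54.

0.18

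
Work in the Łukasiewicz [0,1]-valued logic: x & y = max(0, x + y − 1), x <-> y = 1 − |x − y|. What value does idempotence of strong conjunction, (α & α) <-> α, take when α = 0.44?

α & α = max(0, 0.44 + 0.44 − 1) = max(0, -0.12) = 0.00
(α & α) <-> α = 1 − |0.00 − 0.44| = 1 − 0.44 = 0.56
(The value 0.56 < 1 shows this instance is not satisfied; fails in Ł∞ since a ⊗ a = max(0, 2a−1) ≠ a in general.)

0.56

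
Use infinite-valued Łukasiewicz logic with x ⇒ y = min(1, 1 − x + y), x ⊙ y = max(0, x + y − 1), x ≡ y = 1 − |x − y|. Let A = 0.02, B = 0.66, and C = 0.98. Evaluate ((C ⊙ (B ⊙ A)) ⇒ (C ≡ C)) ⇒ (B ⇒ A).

0.36

B ⊙ A = max(0, 0.66 + 0.02 − 1) = max(0, -0.32) = 0.00
C ⊙ (B ⊙ A) = max(0, 0.98 + 0.00 − 1) = max(0, -0.02) = 0.00
C ≡ C = 1 − |0.98 − 0.98| = 1 − 0.00 = 1.00
(C ⊙ (B ⊙ A)) ⇒ (C ≡ C) = min(1, 1 − 0.00 + 1.00) = min(1, 2.00) = 1.00
B ⇒ A = min(1, 1 − 0.66 + 0.02) = min(1, 0.36) = 0.36
((C ⊙ (B ⊙ A)) ⇒ (C ≡ C)) ⇒ (B ⇒ A) = min(1, 1 − 1.00 + 0.36) = min(1, 0.36) = 0.36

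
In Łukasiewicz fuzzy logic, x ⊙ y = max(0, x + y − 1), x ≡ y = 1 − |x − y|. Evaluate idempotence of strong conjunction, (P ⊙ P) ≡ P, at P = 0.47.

0.53

P ⊙ P = max(0, 0.47 + 0.47 − 1) = max(0, -0.06) = 0.00
(P ⊙ P) ≡ P = 1 − |0.00 − 0.47| = 1 − 0.47 = 0.53
(The value 0.53 < 1 shows this instance is not satisfied; fails in Ł∞ since a ⊗ a = max(0, 2a−1) ≠ a in general.)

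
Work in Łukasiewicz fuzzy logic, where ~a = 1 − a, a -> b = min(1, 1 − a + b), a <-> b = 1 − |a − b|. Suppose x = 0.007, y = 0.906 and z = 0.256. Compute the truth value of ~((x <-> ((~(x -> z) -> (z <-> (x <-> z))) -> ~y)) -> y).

0.007

x -> z = min(1, 1 − 0.007 + 0.256) = min(1, 1.249) = 1.000
~(x -> z) = 1 − 1.000 = 0.000
x <-> z = 1 − |0.007 − 0.256| = 1 − 0.249 = 0.751
z <-> (x <-> z) = 1 − |0.256 − 0.751| = 1 − 0.495 = 0.505
~(x -> z) -> (z <-> (x <-> z)) = min(1, 1 − 0.000 + 0.505) = min(1, 1.505) = 1.000
~y = 1 − 0.906 = 0.094
(~(x -> z) -> (z <-> (x <-> z))) -> ~y = min(1, 1 − 1.000 + 0.094) = min(1, 0.094) = 0.094
x <-> ((~(x -> z) -> (z <-> (x <-> z))) -> ~y) = 1 − |0.007 − 0.094| = 1 − 0.087 = 0.913
(x <-> ((~(x -> z) -> (z <-> (x <-> z))) -> ~y)) -> y = min(1, 1 − 0.913 + 0.906) = min(1, 0.993) = 0.993
~((x <-> ((~(x -> z) -> (z <-> (x <-> z))) -> ~y)) -> y) = 1 − 0.993 = 0.007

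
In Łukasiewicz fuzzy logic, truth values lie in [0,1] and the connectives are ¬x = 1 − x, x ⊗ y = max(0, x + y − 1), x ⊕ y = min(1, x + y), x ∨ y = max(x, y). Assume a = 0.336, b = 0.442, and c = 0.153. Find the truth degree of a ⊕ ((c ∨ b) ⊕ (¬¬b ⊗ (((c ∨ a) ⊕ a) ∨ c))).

0.892

c ∨ b = max(0.153, 0.442) = 0.442
¬b = 1 − 0.442 = 0.558
¬¬b = 1 − 0.558 = 0.442
c ∨ a = max(0.153, 0.336) = 0.336
(c ∨ a) ⊕ a = min(1, 0.336 + 0.336) = min(1, 0.672) = 0.672
((c ∨ a) ⊕ a) ∨ c = max(0.672, 0.153) = 0.672
¬¬b ⊗ (((c ∨ a) ⊕ a) ∨ c) = max(0, 0.442 + 0.672 − 1) = max(0, 0.114) = 0.114
(c ∨ b) ⊕ (¬¬b ⊗ (((c ∨ a) ⊕ a) ∨ c)) = min(1, 0.442 + 0.114) = min(1, 0.556) = 0.556
a ⊕ ((c ∨ b) ⊕ (¬¬b ⊗ (((c ∨ a) ⊕ a) ∨ c))) = min(1, 0.336 + 0.556) = min(1, 0.892) = 0.892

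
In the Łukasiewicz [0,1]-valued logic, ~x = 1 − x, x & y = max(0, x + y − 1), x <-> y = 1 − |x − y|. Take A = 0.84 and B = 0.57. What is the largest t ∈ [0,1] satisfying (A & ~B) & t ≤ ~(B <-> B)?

~B = 1 − 0.57 = 0.43
A & ~B = max(0, 0.84 + 0.43 − 1) = max(0, 0.27) = 0.27
So the left factor is A & ~B = 0.27.
B <-> B = 1 − |0.57 − 0.57| = 1 − 0.00 = 1.00
~(B <-> B) = 1 − 1.00 = 0.00
So the right-hand bound is ~(B <-> B) = 0.00.
The residuum of the Łukasiewicz t-norm gives the supremum: min(1, 1 − 0.27 + 0.00).
1 − 0.27 + 0.00 = 0.73, so t = min(1, 0.73) = 0.73.
Check: 0.27 & 0.73 = max(0, 0.00) = 0.00 ≤ 0.00.

0.73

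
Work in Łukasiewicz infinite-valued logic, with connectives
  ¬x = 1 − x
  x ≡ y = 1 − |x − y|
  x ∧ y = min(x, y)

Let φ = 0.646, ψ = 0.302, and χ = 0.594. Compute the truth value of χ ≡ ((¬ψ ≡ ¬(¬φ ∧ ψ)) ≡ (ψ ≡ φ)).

¬ψ = 1 − 0.302 = 0.698
¬φ = 1 − 0.646 = 0.354
¬φ ∧ ψ = min(0.354, 0.302) = 0.302
¬(¬φ ∧ ψ) = 1 − 0.302 = 0.698
¬ψ ≡ ¬(¬φ ∧ ψ) = 1 − |0.698 − 0.698| = 1 − 0.000 = 1.000
ψ ≡ φ = 1 − |0.302 − 0.646| = 1 − 0.344 = 0.656
(¬ψ ≡ ¬(¬φ ∧ ψ)) ≡ (ψ ≡ φ) = 1 − |1.000 − 0.656| = 1 − 0.344 = 0.656
χ ≡ ((¬ψ ≡ ¬(¬φ ∧ ψ)) ≡ (ψ ≡ φ)) = 1 − |0.594 − 0.656| = 1 − 0.062 = 0.938

0.938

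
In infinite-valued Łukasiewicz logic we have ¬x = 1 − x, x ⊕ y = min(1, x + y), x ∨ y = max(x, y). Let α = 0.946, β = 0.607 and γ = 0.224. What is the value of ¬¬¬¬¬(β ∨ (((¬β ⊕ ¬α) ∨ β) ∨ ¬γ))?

0.224

¬β = 1 − 0.607 = 0.393
¬α = 1 − 0.946 = 0.054
¬β ⊕ ¬α = min(1, 0.393 + 0.054) = min(1, 0.447) = 0.447
(¬β ⊕ ¬α) ∨ β = max(0.447, 0.607) = 0.607
¬γ = 1 − 0.224 = 0.776
((¬β ⊕ ¬α) ∨ β) ∨ ¬γ = max(0.607, 0.776) = 0.776
β ∨ (((¬β ⊕ ¬α) ∨ β) ∨ ¬γ) = max(0.607, 0.776) = 0.776
¬(β ∨ (((¬β ⊕ ¬α) ∨ β) ∨ ¬γ)) = 1 − 0.776 = 0.224
¬¬(β ∨ (((¬β ⊕ ¬α) ∨ β) ∨ ¬γ)) = 1 − 0.224 = 0.776
¬¬¬(β ∨ (((¬β ⊕ ¬α) ∨ β) ∨ ¬γ)) = 1 − 0.776 = 0.224
¬¬¬¬(β ∨ (((¬β ⊕ ¬α) ∨ β) ∨ ¬γ)) = 1 − 0.224 = 0.776
¬¬¬¬¬(β ∨ (((¬β ⊕ ¬α) ∨ β) ∨ ¬γ)) = 1 − 0.776 = 0.224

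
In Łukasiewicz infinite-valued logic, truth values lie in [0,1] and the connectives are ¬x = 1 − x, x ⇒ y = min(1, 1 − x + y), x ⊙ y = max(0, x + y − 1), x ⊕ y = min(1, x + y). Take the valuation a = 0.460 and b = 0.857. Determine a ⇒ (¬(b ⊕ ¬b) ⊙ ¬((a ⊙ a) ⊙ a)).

¬b = 1 − 0.857 = 0.143
b ⊕ ¬b = min(1, 0.857 + 0.143) = min(1, 1.000) = 1.000
¬(b ⊕ ¬b) = 1 − 1.000 = 0.000
a ⊙ a = max(0, 0.460 + 0.460 − 1) = max(0, -0.080) = 0.000
(a ⊙ a) ⊙ a = max(0, 0.000 + 0.460 − 1) = max(0, -0.540) = 0.000
¬((a ⊙ a) ⊙ a) = 1 − 0.000 = 1.000
¬(b ⊕ ¬b) ⊙ ¬((a ⊙ a) ⊙ a) = max(0, 0.000 + 1.000 − 1) = max(0, 0.000) = 0.000
a ⇒ (¬(b ⊕ ¬b) ⊙ ¬((a ⊙ a) ⊙ a)) = min(1, 1 − 0.460 + 0.000) = min(1, 0.540) = 0.540

0.540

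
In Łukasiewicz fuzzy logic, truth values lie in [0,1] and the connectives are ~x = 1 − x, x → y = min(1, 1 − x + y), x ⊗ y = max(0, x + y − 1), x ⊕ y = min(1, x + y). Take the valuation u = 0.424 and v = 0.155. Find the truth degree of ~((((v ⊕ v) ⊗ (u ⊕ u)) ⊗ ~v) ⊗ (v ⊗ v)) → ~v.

0.845

v ⊕ v = min(1, 0.155 + 0.155) = min(1, 0.310) = 0.310
u ⊕ u = min(1, 0.424 + 0.424) = min(1, 0.848) = 0.848
(v ⊕ v) ⊗ (u ⊕ u) = max(0, 0.310 + 0.848 − 1) = max(0, 0.158) = 0.158
~v = 1 − 0.155 = 0.845
((v ⊕ v) ⊗ (u ⊕ u)) ⊗ ~v = max(0, 0.158 + 0.845 − 1) = max(0, 0.003) = 0.003
v ⊗ v = max(0, 0.155 + 0.155 − 1) = max(0, -0.690) = 0.000
(((v ⊕ v) ⊗ (u ⊕ u)) ⊗ ~v) ⊗ (v ⊗ v) = max(0, 0.003 + 0.000 − 1) = max(0, -0.997) = 0.000
~((((v ⊕ v) ⊗ (u ⊕ u)) ⊗ ~v) ⊗ (v ⊗ v)) = 1 − 0.000 = 1.000
~((((v ⊕ v) ⊗ (u ⊕ u)) ⊗ ~v) ⊗ (v ⊗ v)) → ~v = min(1, 1 − 1.000 + 0.845) = min(1, 0.845) = 0.845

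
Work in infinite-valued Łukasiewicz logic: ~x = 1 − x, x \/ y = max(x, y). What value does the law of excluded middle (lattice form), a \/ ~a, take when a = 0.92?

~a = 1 − 0.92 = 0.08
a \/ ~a = max(0.92, 0.08) = 0.92
(The value 0.92 < 1 shows this instance is not satisfied; not a Ł∞-tautology — its value is max(a, 1−a).)

0.92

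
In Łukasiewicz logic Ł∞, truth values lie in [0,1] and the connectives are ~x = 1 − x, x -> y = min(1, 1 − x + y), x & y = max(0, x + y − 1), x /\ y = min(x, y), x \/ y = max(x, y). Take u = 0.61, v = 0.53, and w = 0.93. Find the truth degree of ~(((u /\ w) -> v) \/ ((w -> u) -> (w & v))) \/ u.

u /\ w = min(0.61, 0.93) = 0.61
(u /\ w) -> v = min(1, 1 − 0.61 + 0.53) = min(1, 0.92) = 0.92
w -> u = min(1, 1 − 0.93 + 0.61) = min(1, 0.68) = 0.68
w & v = max(0, 0.93 + 0.53 − 1) = max(0, 0.46) = 0.46
(w -> u) -> (w & v) = min(1, 1 − 0.68 + 0.46) = min(1, 0.78) = 0.78
((u /\ w) -> v) \/ ((w -> u) -> (w & v)) = max(0.92, 0.78) = 0.92
~(((u /\ w) -> v) \/ ((w -> u) -> (w & v))) = 1 − 0.92 = 0.08
~(((u /\ w) -> v) \/ ((w -> u) -> (w & v))) \/ u = max(0.08, 0.61) = 0.61

0.61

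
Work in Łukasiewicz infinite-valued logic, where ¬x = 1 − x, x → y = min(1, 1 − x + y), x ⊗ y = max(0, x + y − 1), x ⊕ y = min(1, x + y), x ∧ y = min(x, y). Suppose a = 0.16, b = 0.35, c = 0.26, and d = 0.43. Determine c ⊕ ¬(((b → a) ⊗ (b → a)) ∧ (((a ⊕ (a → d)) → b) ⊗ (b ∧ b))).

1.00

b → a = min(1, 1 − 0.35 + 0.16) = min(1, 0.81) = 0.81
(b → a) ⊗ (b → a) = max(0, 0.81 + 0.81 − 1) = max(0, 0.62) = 0.62
a → d = min(1, 1 − 0.16 + 0.43) = min(1, 1.27) = 1.00
a ⊕ (a → d) = min(1, 0.16 + 1.00) = min(1, 1.16) = 1.00
(a ⊕ (a → d)) → b = min(1, 1 − 1.00 + 0.35) = min(1, 0.35) = 0.35
b ∧ b = min(0.35, 0.35) = 0.35
((a ⊕ (a → d)) → b) ⊗ (b ∧ b) = max(0, 0.35 + 0.35 − 1) = max(0, -0.30) = 0.00
((b → a) ⊗ (b → a)) ∧ (((a ⊕ (a → d)) → b) ⊗ (b ∧ b)) = min(0.62, 0.00) = 0.00
¬(((b → a) ⊗ (b → a)) ∧ (((a ⊕ (a → d)) → b) ⊗ (b ∧ b))) = 1 − 0.00 = 1.00
c ⊕ ¬(((b → a) ⊗ (b → a)) ∧ (((a ⊕ (a → d)) → b) ⊗ (b ∧ b))) = min(1, 0.26 + 1.00) = min(1, 1.26) = 1.00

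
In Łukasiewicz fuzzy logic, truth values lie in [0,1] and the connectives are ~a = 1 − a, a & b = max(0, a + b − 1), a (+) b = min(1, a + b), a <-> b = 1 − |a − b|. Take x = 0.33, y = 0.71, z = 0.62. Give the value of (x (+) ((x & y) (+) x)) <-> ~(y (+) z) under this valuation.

x & y = max(0, 0.33 + 0.71 − 1) = max(0, 0.04) = 0.04
(x & y) (+) x = min(1, 0.04 + 0.33) = min(1, 0.37) = 0.37
x (+) ((x & y) (+) x) = min(1, 0.33 + 0.37) = min(1, 0.70) = 0.70
y (+) z = min(1, 0.71 + 0.62) = min(1, 1.33) = 1.00
~(y (+) z) = 1 − 1.00 = 0.00
(x (+) ((x & y) (+) x)) <-> ~(y (+) z) = 1 − |0.70 − 0.00| = 1 − 0.70 = 0.30

0.30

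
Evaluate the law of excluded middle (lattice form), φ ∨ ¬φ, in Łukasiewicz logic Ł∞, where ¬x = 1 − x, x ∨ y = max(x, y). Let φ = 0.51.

0.51

¬φ = 1 − 0.51 = 0.49
φ ∨ ¬φ = max(0.51, 0.49) = 0.51
(The value 0.51 < 1 shows this instance is not satisfied; not a Ł∞-tautology — its value is max(a, 1−a).)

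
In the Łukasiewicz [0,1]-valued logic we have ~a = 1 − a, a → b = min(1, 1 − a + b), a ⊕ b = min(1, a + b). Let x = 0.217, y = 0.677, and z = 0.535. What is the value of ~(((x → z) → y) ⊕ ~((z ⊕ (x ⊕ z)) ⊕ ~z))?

x → z = min(1, 1 − 0.217 + 0.535) = min(1, 1.318) = 1.000
(x → z) → y = min(1, 1 − 1.000 + 0.677) = min(1, 0.677) = 0.677
x ⊕ z = min(1, 0.217 + 0.535) = min(1, 0.752) = 0.752
z ⊕ (x ⊕ z) = min(1, 0.535 + 0.752) = min(1, 1.287) = 1.000
~z = 1 − 0.535 = 0.465
(z ⊕ (x ⊕ z)) ⊕ ~z = min(1, 1.000 + 0.465) = min(1, 1.465) = 1.000
~((z ⊕ (x ⊕ z)) ⊕ ~z) = 1 − 1.000 = 0.000
((x → z) → y) ⊕ ~((z ⊕ (x ⊕ z)) ⊕ ~z) = min(1, 0.677 + 0.000) = min(1, 0.677) = 0.677
~(((x → z) → y) ⊕ ~((z ⊕ (x ⊕ z)) ⊕ ~z)) = 1 − 0.677 = 0.323

0.323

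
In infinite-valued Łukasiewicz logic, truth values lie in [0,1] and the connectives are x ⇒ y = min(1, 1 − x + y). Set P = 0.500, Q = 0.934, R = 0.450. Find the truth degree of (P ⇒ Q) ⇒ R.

P ⇒ Q = min(1, 1 − 0.500 + 0.934) = min(1, 1.434) = 1.000
(P ⇒ Q) ⇒ R = min(1, 1 − 1.000 + 0.450) = min(1, 0.450) = 0.450

0.450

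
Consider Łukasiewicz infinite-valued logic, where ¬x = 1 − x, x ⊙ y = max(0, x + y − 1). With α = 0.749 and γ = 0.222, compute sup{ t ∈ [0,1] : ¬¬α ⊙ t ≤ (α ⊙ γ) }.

¬α = 1 − 0.749 = 0.251
¬¬α = 1 − 0.251 = 0.749
So the left factor is ¬¬α = 0.749.
α ⊙ γ = max(0, 0.749 + 0.222 − 1) = max(0, -0.029) = 0.000
So the right-hand bound is α ⊙ γ = 0.000.
The residuum of the Łukasiewicz t-norm gives the supremum: min(1, 1 − 0.749 + 0.000).
1 − 0.749 + 0.000 = 0.251, so t = min(1, 0.251) = 0.251.
Check: 0.749 ⊙ 0.251 = max(0, 0.000) = 0.000 ≤ 0.000.

0.251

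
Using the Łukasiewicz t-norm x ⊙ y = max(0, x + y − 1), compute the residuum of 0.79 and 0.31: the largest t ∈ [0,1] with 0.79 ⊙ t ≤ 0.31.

The residuum of the Łukasiewicz t-norm gives the supremum: min(1, 1 − 0.79 + 0.31).
1 − 0.79 + 0.31 = 0.52, so t = min(1, 0.52) = 0.52.
Check: 0.79 ⊙ 0.52 = max(0, 0.31) = 0.31 ≤ 0.31.

0.52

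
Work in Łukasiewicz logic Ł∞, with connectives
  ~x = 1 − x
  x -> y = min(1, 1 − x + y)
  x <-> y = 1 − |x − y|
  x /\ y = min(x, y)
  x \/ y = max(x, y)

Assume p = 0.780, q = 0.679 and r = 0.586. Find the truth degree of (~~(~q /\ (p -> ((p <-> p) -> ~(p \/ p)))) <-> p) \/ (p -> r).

0.806

~q = 1 − 0.679 = 0.321
p <-> p = 1 − |0.780 − 0.780| = 1 − 0.000 = 1.000
p \/ p = max(0.780, 0.780) = 0.780
~(p \/ p) = 1 − 0.780 = 0.220
(p <-> p) -> ~(p \/ p) = min(1, 1 − 1.000 + 0.220) = min(1, 0.220) = 0.220
p -> ((p <-> p) -> ~(p \/ p)) = min(1, 1 − 0.780 + 0.220) = min(1, 0.440) = 0.440
~q /\ (p -> ((p <-> p) -> ~(p \/ p))) = min(0.321, 0.440) = 0.321
~(~q /\ (p -> ((p <-> p) -> ~(p \/ p)))) = 1 − 0.321 = 0.679
~~(~q /\ (p -> ((p <-> p) -> ~(p \/ p)))) = 1 − 0.679 = 0.321
~~(~q /\ (p -> ((p <-> p) -> ~(p \/ p)))) <-> p = 1 − |0.321 − 0.780| = 1 − 0.459 = 0.541
p -> r = min(1, 1 − 0.780 + 0.586) = min(1, 0.806) = 0.806
(~~(~q /\ (p -> ((p <-> p) -> ~(p \/ p)))) <-> p) \/ (p -> r) = max(0.541, 0.806) = 0.806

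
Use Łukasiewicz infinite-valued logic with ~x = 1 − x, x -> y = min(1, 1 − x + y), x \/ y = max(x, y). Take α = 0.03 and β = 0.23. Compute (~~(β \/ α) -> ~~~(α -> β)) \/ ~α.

β \/ α = max(0.23, 0.03) = 0.23
~(β \/ α) = 1 − 0.23 = 0.77
~~(β \/ α) = 1 − 0.77 = 0.23
α -> β = min(1, 1 − 0.03 + 0.23) = min(1, 1.20) = 1.00
~(α -> β) = 1 − 1.00 = 0.00
~~(α -> β) = 1 − 0.00 = 1.00
~~~(α -> β) = 1 − 1.00 = 0.00
~~(β \/ α) -> ~~~(α -> β) = min(1, 1 − 0.23 + 0.00) = min(1, 0.77) = 0.77
~α = 1 − 0.03 = 0.97
(~~(β \/ α) -> ~~~(α -> β)) \/ ~α = max(0.77, 0.97) = 0.97

0.97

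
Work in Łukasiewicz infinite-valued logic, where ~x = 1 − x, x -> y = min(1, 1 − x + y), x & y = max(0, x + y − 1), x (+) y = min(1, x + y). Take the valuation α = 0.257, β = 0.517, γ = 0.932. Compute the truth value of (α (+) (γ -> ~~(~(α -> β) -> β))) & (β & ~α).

α -> β = min(1, 1 − 0.257 + 0.517) = min(1, 1.260) = 1.000
~(α -> β) = 1 − 1.000 = 0.000
~(α -> β) -> β = min(1, 1 − 0.000 + 0.517) = min(1, 1.517) = 1.000
~(~(α -> β) -> β) = 1 − 1.000 = 0.000
~~(~(α -> β) -> β) = 1 − 0.000 = 1.000
γ -> ~~(~(α -> β) -> β) = min(1, 1 − 0.932 + 1.000) = min(1, 1.068) = 1.000
α (+) (γ -> ~~(~(α -> β) -> β)) = min(1, 0.257 + 1.000) = min(1, 1.257) = 1.000
~α = 1 − 0.257 = 0.743
β & ~α = max(0, 0.517 + 0.743 − 1) = max(0, 0.260) = 0.260
(α (+) (γ -> ~~(~(α -> β) -> β))) & (β & ~α) = max(0, 1.000 + 0.260 − 1) = max(0, 0.260) = 0.260

0.260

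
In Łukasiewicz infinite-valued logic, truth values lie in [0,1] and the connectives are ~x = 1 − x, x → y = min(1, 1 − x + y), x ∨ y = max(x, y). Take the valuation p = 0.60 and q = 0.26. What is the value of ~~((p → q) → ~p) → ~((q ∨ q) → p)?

0.26

p → q = min(1, 1 − 0.60 + 0.26) = min(1, 0.66) = 0.66
~p = 1 − 0.60 = 0.40
(p → q) → ~p = min(1, 1 − 0.66 + 0.40) = min(1, 0.74) = 0.74
~((p → q) → ~p) = 1 − 0.74 = 0.26
~~((p → q) → ~p) = 1 − 0.26 = 0.74
q ∨ q = max(0.26, 0.26) = 0.26
(q ∨ q) → p = min(1, 1 − 0.26 + 0.60) = min(1, 1.34) = 1.00
~((q ∨ q) → p) = 1 − 1.00 = 0.00
~~((p → q) → ~p) → ~((q ∨ q) → p) = min(1, 1 − 0.74 + 0.00) = min(1, 0.26) = 0.26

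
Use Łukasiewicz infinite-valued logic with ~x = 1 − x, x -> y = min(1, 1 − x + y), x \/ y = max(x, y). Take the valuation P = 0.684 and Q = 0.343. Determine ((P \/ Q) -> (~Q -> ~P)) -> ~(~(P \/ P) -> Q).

0.025

P \/ Q = max(0.684, 0.343) = 0.684
~Q = 1 − 0.343 = 0.657
~P = 1 − 0.684 = 0.316
~Q -> ~P = min(1, 1 − 0.657 + 0.316) = min(1, 0.659) = 0.659
(P \/ Q) -> (~Q -> ~P) = min(1, 1 − 0.684 + 0.659) = min(1, 0.975) = 0.975
P \/ P = max(0.684, 0.684) = 0.684
~(P \/ P) = 1 − 0.684 = 0.316
~(P \/ P) -> Q = min(1, 1 − 0.316 + 0.343) = min(1, 1.027) = 1.000
~(~(P \/ P) -> Q) = 1 − 1.000 = 0.000
((P \/ Q) -> (~Q -> ~P)) -> ~(~(P \/ P) -> Q) = min(1, 1 − 0.975 + 0.000) = min(1, 0.025) = 0.025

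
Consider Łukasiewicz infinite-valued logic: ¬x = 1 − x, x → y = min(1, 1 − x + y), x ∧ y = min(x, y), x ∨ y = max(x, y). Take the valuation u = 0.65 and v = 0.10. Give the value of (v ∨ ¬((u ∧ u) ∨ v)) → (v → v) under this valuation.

1.00

u ∧ u = min(0.65, 0.65) = 0.65
(u ∧ u) ∨ v = max(0.65, 0.10) = 0.65
¬((u ∧ u) ∨ v) = 1 − 0.65 = 0.35
v ∨ ¬((u ∧ u) ∨ v) = max(0.10, 0.35) = 0.35
v → v = min(1, 1 − 0.10 + 0.10) = min(1, 1.00) = 1.00
(v ∨ ¬((u ∧ u) ∨ v)) → (v → v) = min(1, 1 − 0.35 + 1.00) = min(1, 1.65) = 1.00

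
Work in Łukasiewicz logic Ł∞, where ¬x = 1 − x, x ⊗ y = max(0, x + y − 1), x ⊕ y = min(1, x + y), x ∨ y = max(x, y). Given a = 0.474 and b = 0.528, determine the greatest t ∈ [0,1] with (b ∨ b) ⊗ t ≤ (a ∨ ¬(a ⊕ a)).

0.946

b ∨ b = max(0.528, 0.528) = 0.528
So the left factor is b ∨ b = 0.528.
a ⊕ a = min(1, 0.474 + 0.474) = min(1, 0.948) = 0.948
¬(a ⊕ a) = 1 − 0.948 = 0.052
a ∨ ¬(a ⊕ a) = max(0.474, 0.052) = 0.474
So the right-hand bound is a ∨ ¬(a ⊕ a) = 0.474.
The residuum of the Łukasiewicz t-norm gives the supremum: min(1, 1 − 0.528 + 0.474).
1 − 0.528 + 0.474 = 0.946, so t = min(1, 0.946) = 0.946.
Check: 0.528 ⊗ 0.946 = max(0, 0.474) = 0.474 ≤ 0.474.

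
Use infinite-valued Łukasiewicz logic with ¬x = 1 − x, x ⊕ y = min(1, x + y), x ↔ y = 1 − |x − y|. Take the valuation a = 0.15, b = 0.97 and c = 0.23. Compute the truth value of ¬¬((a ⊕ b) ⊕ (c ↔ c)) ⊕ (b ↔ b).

1.00

a ⊕ b = min(1, 0.15 + 0.97) = min(1, 1.12) = 1.00
c ↔ c = 1 − |0.23 − 0.23| = 1 − 0.00 = 1.00
(a ⊕ b) ⊕ (c ↔ c) = min(1, 1.00 + 1.00) = min(1, 2.00) = 1.00
¬((a ⊕ b) ⊕ (c ↔ c)) = 1 − 1.00 = 0.00
¬¬((a ⊕ b) ⊕ (c ↔ c)) = 1 − 0.00 = 1.00
b ↔ b = 1 − |0.97 − 0.97| = 1 − 0.00 = 1.00
¬¬((a ⊕ b) ⊕ (c ↔ c)) ⊕ (b ↔ b) = min(1, 1.00 + 1.00) = min(1, 2.00) = 1.00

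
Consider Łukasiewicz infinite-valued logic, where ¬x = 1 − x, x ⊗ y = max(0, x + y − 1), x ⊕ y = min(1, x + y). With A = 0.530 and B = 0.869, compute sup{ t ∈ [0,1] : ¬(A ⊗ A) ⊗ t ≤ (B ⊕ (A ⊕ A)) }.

A ⊗ A = max(0, 0.530 + 0.530 − 1) = max(0, 0.060) = 0.060
¬(A ⊗ A) = 1 − 0.060 = 0.940
So the left factor is ¬(A ⊗ A) = 0.940.
A ⊕ A = min(1, 0.530 + 0.530) = min(1, 1.060) = 1.000
B ⊕ (A ⊕ A) = min(1, 0.869 + 1.000) = min(1, 1.869) = 1.000
So the right-hand bound is B ⊕ (A ⊕ A) = 1.000.
The residuum of the Łukasiewicz t-norm gives the supremum: min(1, 1 − 0.940 + 1.000).
1 − 0.940 + 1.000 = 1.060, so t = min(1, 1.060) = 1.000.
Check: 0.940 ⊗ 1.000 = max(0, 0.940) = 0.940 ≤ 1.000.

1.000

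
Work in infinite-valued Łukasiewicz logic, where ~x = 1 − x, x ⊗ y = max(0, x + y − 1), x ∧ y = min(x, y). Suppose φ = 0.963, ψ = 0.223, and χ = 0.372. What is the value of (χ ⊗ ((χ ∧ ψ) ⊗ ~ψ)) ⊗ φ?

χ ∧ ψ = min(0.372, 0.223) = 0.223
~ψ = 1 − 0.223 = 0.777
(χ ∧ ψ) ⊗ ~ψ = max(0, 0.223 + 0.777 − 1) = max(0, 0.000) = 0.000
χ ⊗ ((χ ∧ ψ) ⊗ ~ψ) = max(0, 0.372 + 0.000 − 1) = max(0, -0.628) = 0.000
(χ ⊗ ((χ ∧ ψ) ⊗ ~ψ)) ⊗ φ = max(0, 0.000 + 0.963 − 1) = max(0, -0.037) = 0.000

0.000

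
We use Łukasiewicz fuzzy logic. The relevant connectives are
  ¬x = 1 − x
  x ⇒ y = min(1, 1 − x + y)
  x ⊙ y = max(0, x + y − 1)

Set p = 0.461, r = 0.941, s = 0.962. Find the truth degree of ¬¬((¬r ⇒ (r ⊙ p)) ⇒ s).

¬r = 1 − 0.941 = 0.059
r ⊙ p = max(0, 0.941 + 0.461 − 1) = max(0, 0.402) = 0.402
¬r ⇒ (r ⊙ p) = min(1, 1 − 0.059 + 0.402) = min(1, 1.343) = 1.000
(¬r ⇒ (r ⊙ p)) ⇒ s = min(1, 1 − 1.000 + 0.962) = min(1, 0.962) = 0.962
¬((¬r ⇒ (r ⊙ p)) ⇒ s) = 1 − 0.962 = 0.038
¬¬((¬r ⇒ (r ⊙ p)) ⇒ s) = 1 − 0.038 = 0.962

0.962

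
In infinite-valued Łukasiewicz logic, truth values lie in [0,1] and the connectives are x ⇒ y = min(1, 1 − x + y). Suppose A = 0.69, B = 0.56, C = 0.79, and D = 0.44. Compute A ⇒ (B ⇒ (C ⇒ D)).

1.00

C ⇒ D = min(1, 1 − 0.79 + 0.44) = min(1, 0.65) = 0.65
B ⇒ (C ⇒ D) = min(1, 1 − 0.56 + 0.65) = min(1, 1.09) = 1.00
A ⇒ (B ⇒ (C ⇒ D)) = min(1, 1 − 0.69 + 1.00) = min(1, 1.31) = 1.00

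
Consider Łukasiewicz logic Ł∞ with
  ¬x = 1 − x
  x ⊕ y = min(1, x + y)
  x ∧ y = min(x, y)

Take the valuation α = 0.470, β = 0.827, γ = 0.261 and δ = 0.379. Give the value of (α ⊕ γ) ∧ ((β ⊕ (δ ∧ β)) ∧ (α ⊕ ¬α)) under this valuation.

α ⊕ γ = min(1, 0.470 + 0.261) = min(1, 0.731) = 0.731
δ ∧ β = min(0.379, 0.827) = 0.379
β ⊕ (δ ∧ β) = min(1, 0.827 + 0.379) = min(1, 1.206) = 1.000
¬α = 1 − 0.470 = 0.530
α ⊕ ¬α = min(1, 0.470 + 0.530) = min(1, 1.000) = 1.000
(β ⊕ (δ ∧ β)) ∧ (α ⊕ ¬α) = min(1.000, 1.000) = 1.000
(α ⊕ γ) ∧ ((β ⊕ (δ ∧ β)) ∧ (α ⊕ ¬α)) = min(0.731, 1.000) = 0.731

0.731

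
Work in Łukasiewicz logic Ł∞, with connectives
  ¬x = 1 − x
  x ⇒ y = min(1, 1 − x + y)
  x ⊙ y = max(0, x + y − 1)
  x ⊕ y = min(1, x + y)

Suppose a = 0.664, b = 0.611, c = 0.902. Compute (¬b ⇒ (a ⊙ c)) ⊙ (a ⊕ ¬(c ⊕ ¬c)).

0.664

¬b = 1 − 0.611 = 0.389
a ⊙ c = max(0, 0.664 + 0.902 − 1) = max(0, 0.566) = 0.566
¬b ⇒ (a ⊙ c) = min(1, 1 − 0.389 + 0.566) = min(1, 1.177) = 1.000
¬c = 1 − 0.902 = 0.098
c ⊕ ¬c = min(1, 0.902 + 0.098) = min(1, 1.000) = 1.000
¬(c ⊕ ¬c) = 1 − 1.000 = 0.000
a ⊕ ¬(c ⊕ ¬c) = min(1, 0.664 + 0.000) = min(1, 0.664) = 0.664
(¬b ⇒ (a ⊙ c)) ⊙ (a ⊕ ¬(c ⊕ ¬c)) = max(0, 1.000 + 0.664 − 1) = max(0, 0.664) = 0.664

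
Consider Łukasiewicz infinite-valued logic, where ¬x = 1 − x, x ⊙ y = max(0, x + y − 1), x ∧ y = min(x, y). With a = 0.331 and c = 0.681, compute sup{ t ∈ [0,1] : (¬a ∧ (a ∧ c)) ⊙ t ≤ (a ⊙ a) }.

¬a = 1 − 0.331 = 0.669
a ∧ c = min(0.331, 0.681) = 0.331
¬a ∧ (a ∧ c) = min(0.669, 0.331) = 0.331
So the left factor is ¬a ∧ (a ∧ c) = 0.331.
a ⊙ a = max(0, 0.331 + 0.331 − 1) = max(0, -0.338) = 0.000
So the right-hand bound is a ⊙ a = 0.000.
The residuum of the Łukasiewicz t-norm gives the supremum: min(1, 1 − 0.331 + 0.000).
1 − 0.331 + 0.000 = 0.669, so t = min(1, 0.669) = 0.669.
Check: 0.331 ⊙ 0.669 = max(0, 0.000) = 0.000 ≤ 0.000.

0.669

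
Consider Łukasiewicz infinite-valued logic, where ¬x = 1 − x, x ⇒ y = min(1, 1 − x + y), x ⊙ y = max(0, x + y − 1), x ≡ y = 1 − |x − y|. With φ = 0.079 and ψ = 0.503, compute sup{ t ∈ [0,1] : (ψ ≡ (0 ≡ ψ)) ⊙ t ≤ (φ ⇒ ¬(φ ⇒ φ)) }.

0.927

0 ≡ ψ = 1 − |0.000 − 0.503| = 1 − 0.503 = 0.497
ψ ≡ (0 ≡ ψ) = 1 − |0.503 − 0.497| = 1 − 0.006 = 0.994
So the left factor is ψ ≡ (0 ≡ ψ) = 0.994.
φ ⇒ φ = min(1, 1 − 0.079 + 0.079) = min(1, 1.000) = 1.000
¬(φ ⇒ φ) = 1 − 1.000 = 0.000
φ ⇒ ¬(φ ⇒ φ) = min(1, 1 − 0.079 + 0.000) = min(1, 0.921) = 0.921
So the right-hand bound is φ ⇒ ¬(φ ⇒ φ) = 0.921.
The residuum of the Łukasiewicz t-norm gives the supremum: min(1, 1 − 0.994 + 0.921).
1 − 0.994 + 0.921 = 0.927, so t = min(1, 0.927) = 0.927.
Check: 0.994 ⊙ 0.927 = max(0, 0.921) = 0.921 ≤ 0.921.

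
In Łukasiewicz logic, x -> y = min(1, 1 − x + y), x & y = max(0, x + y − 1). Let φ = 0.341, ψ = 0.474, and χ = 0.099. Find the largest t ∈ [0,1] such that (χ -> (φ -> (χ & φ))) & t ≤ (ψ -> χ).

0.625

χ & φ = max(0, 0.099 + 0.341 − 1) = max(0, -0.560) = 0.000
φ -> (χ & φ) = min(1, 1 − 0.341 + 0.000) = min(1, 0.659) = 0.659
χ -> (φ -> (χ & φ)) = min(1, 1 − 0.099 + 0.659) = min(1, 1.560) = 1.000
So the left factor is χ -> (φ -> (χ & φ)) = 1.000.
ψ -> χ = min(1, 1 − 0.474 + 0.099) = min(1, 0.625) = 0.625
So the right-hand bound is ψ -> χ = 0.625.
The residuum of the Łukasiewicz t-norm gives the supremum: min(1, 1 − 1.000 + 0.625).
1 − 1.000 + 0.625 = 0.625, so t = min(1, 0.625) = 0.625.
Check: 1.000 & 0.625 = max(0, 0.625) = 0.625 ≤ 0.625.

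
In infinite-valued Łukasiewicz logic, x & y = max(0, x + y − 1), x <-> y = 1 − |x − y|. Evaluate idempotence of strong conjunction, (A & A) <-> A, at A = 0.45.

0.55

A & A = max(0, 0.45 + 0.45 − 1) = max(0, -0.10) = 0.00
(A & A) <-> A = 1 − |0.00 − 0.45| = 1 − 0.45 = 0.55
(The value 0.55 < 1 shows this instance is not satisfied; fails in Ł∞ since a ⊗ a = max(0, 2a−1) ≠ a in general.)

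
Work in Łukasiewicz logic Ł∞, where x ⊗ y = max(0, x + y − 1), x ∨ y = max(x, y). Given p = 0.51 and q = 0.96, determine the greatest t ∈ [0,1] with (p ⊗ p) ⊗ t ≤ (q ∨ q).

1.00

p ⊗ p = max(0, 0.51 + 0.51 − 1) = max(0, 0.02) = 0.02
So the left factor is p ⊗ p = 0.02.
q ∨ q = max(0.96, 0.96) = 0.96
So the right-hand bound is q ∨ q = 0.96.
The residuum of the Łukasiewicz t-norm gives the supremum: min(1, 1 − 0.02 + 0.96).
1 − 0.02 + 0.96 = 1.94, so t = min(1, 1.94) = 1.00.
Check: 0.02 ⊗ 1.00 = max(0, 0.02) = 0.02 ≤ 0.96.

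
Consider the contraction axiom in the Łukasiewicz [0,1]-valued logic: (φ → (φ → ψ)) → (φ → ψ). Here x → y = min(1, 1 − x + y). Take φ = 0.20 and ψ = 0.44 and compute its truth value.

1.00

φ → ψ = min(1, 1 − 0.20 + 0.44) = min(1, 1.24) = 1.00
φ → (φ → ψ) = min(1, 1 − 0.20 + 1.00) = min(1, 1.80) = 1.00
(φ → (φ → ψ)) → (φ → ψ) = min(1, 1 − 1.00 + 1.00) = min(1, 1.00) = 1.00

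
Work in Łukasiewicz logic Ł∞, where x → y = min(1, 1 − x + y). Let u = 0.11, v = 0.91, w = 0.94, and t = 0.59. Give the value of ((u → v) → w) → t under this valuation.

0.65

u → v = min(1, 1 − 0.11 + 0.91) = min(1, 1.80) = 1.00
(u → v) → w = min(1, 1 − 1.00 + 0.94) = min(1, 0.94) = 0.94
((u → v) → w) → t = min(1, 1 − 0.94 + 0.59) = min(1, 0.65) = 0.65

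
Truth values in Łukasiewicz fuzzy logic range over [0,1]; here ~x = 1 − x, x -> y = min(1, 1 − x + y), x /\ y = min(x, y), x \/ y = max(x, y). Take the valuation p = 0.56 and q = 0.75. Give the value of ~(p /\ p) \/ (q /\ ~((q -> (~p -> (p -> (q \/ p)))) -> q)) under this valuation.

0.44

p /\ p = min(0.56, 0.56) = 0.56
~(p /\ p) = 1 − 0.56 = 0.44
~p = 1 − 0.56 = 0.44
q \/ p = max(0.75, 0.56) = 0.75
p -> (q \/ p) = min(1, 1 − 0.56 + 0.75) = min(1, 1.19) = 1.00
~p -> (p -> (q \/ p)) = min(1, 1 − 0.44 + 1.00) = min(1, 1.56) = 1.00
q -> (~p -> (p -> (q \/ p))) = min(1, 1 − 0.75 + 1.00) = min(1, 1.25) = 1.00
(q -> (~p -> (p -> (q \/ p)))) -> q = min(1, 1 − 1.00 + 0.75) = min(1, 0.75) = 0.75
~((q -> (~p -> (p -> (q \/ p)))) -> q) = 1 − 0.75 = 0.25
q /\ ~((q -> (~p -> (p -> (q \/ p)))) -> q) = min(0.75, 0.25) = 0.25
~(p /\ p) \/ (q /\ ~((q -> (~p -> (p -> (q \/ p)))) -> q)) = max(0.44, 0.25) = 0.44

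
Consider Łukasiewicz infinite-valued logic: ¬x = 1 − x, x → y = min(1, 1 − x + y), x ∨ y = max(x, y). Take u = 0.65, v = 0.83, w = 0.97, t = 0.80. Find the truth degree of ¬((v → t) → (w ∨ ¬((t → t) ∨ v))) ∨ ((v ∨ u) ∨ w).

v → t = min(1, 1 − 0.83 + 0.80) = min(1, 0.97) = 0.97
t → t = min(1, 1 − 0.80 + 0.80) = min(1, 1.00) = 1.00
(t → t) ∨ v = max(1.00, 0.83) = 1.00
¬((t → t) ∨ v) = 1 − 1.00 = 0.00
w ∨ ¬((t → t) ∨ v) = max(0.97, 0.00) = 0.97
(v → t) → (w ∨ ¬((t → t) ∨ v)) = min(1, 1 − 0.97 + 0.97) = min(1, 1.00) = 1.00
¬((v → t) → (w ∨ ¬((t → t) ∨ v))) = 1 − 1.00 = 0.00
v ∨ u = max(0.83, 0.65) = 0.83
(v ∨ u) ∨ w = max(0.83, 0.97) = 0.97
¬((v → t) → (w ∨ ¬((t → t) ∨ v))) ∨ ((v ∨ u) ∨ w) = max(0.00, 0.97) = 0.97

0.97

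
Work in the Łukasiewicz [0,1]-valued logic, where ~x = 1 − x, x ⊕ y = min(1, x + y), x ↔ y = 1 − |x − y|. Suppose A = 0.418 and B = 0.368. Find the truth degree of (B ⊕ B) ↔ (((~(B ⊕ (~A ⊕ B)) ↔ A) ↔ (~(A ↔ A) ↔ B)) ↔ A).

B ⊕ B = min(1, 0.368 + 0.368) = min(1, 0.736) = 0.736
~A = 1 − 0.418 = 0.582
~A ⊕ B = min(1, 0.582 + 0.368) = min(1, 0.950) = 0.950
B ⊕ (~A ⊕ B) = min(1, 0.368 + 0.950) = min(1, 1.318) = 1.000
~(B ⊕ (~A ⊕ B)) = 1 − 1.000 = 0.000
~(B ⊕ (~A ⊕ B)) ↔ A = 1 − |0.000 − 0.418| = 1 − 0.418 = 0.582
A ↔ A = 1 − |0.418 − 0.418| = 1 − 0.000 = 1.000
~(A ↔ A) = 1 − 1.000 = 0.000
~(A ↔ A) ↔ B = 1 − |0.000 − 0.368| = 1 − 0.368 = 0.632
(~(B ⊕ (~A ⊕ B)) ↔ A) ↔ (~(A ↔ A) ↔ B) = 1 − |0.582 − 0.632| = 1 − 0.050 = 0.950
((~(B ⊕ (~A ⊕ B)) ↔ A) ↔ (~(A ↔ A) ↔ B)) ↔ A = 1 − |0.950 − 0.418| = 1 − 0.532 = 0.468
(B ⊕ B) ↔ (((~(B ⊕ (~A ⊕ B)) ↔ A) ↔ (~(A ↔ A) ↔ B)) ↔ A) = 1 − |0.736 − 0.468| = 1 − 0.268 = 0.732

0.732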